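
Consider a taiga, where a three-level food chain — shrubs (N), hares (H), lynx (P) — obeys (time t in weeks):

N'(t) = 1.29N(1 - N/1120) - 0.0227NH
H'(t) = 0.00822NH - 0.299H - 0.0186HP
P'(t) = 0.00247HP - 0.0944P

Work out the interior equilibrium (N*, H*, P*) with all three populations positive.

From dP/dt = 0: 0.00247H* = 0.0944, so H* = 38.2.
From dN/dt = 0: 1.29(1 - N*/1120) = 0.0227·38.2, giving N* = 1120·(1 - 0.673) = 367.
From dH/dt = 0: 0.00822·367 - 0.299 = 0.0186P*, so P* = 2.72/0.0186 = 146.

N* ≈ 367, H* ≈ 38.2, P* ≈ 146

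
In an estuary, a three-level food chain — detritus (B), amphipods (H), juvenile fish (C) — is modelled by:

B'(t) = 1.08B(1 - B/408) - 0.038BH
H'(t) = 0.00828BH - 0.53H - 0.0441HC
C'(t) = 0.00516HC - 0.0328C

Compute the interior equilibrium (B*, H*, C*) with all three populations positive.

From dC/dt = 0: 0.00516H* = 0.0328, so H* = 6.36.
From dB/dt = 0: 1.08(1 - B*/408) = 0.038·6.36, giving B* = 408·(1 - 0.224) = 317.
From dH/dt = 0: 0.00828·317 - 0.53 = 0.0441C*, so C* = 2.09/0.0441 = 47.5.

B* ≈ 317, H* ≈ 6.36, C* ≈ 47.5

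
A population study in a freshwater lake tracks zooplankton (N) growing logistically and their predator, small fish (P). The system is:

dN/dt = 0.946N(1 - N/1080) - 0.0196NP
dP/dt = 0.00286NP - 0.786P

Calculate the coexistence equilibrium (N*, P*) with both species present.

From dP/dt = 0 with P > 0: 0.00286N* = 0.786, so N* = 275.
Substitute into dN/dt = 0: 0.946(1 - 275/1080) = 0.0196P*.
The bracket is 0.746, giving P* = 0.705/0.0196 = 36.

N* ≈ 275, P* ≈ 36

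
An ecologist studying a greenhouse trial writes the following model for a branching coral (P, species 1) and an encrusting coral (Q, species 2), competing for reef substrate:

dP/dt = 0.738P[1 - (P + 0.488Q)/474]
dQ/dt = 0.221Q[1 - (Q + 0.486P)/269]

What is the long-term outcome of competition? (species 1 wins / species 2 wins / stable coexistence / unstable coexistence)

Compare the nullcline intercepts: K1/α12 = 474/0.488 = 971 > K2 = 269; K2/α21 = 269/0.486 = 553 > K1 = 474.
Since both inequalities hold, each species can invade when rare, so the interior equilibrium is stable.

stable coexistence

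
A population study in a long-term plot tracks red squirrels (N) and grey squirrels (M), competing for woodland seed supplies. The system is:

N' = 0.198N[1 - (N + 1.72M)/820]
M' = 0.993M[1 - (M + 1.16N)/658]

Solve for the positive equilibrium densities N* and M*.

Setting both brackets to zero gives the nullclines N + 1.72M = 820 and 1.16N + M = 658.
Substituting M = 658 - 1.16N into the first: N(1 - 1.72·1.16) = 820 - 1.72·658.
So N* = -312/-0.995 = 313, and then M* = 658 - 1.16·313 = 295.

N* ≈ 313, M* ≈ 295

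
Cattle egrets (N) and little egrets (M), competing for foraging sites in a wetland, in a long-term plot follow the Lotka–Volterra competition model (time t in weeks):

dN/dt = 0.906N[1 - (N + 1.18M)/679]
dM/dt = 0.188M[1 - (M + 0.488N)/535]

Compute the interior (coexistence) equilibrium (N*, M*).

N* ≈ 112, M* ≈ 480

Setting both brackets to zero gives the nullclines N + 1.18M = 679 and 0.488N + M = 535.
Substituting M = 535 - 0.488N into the first: N(1 - 1.18·0.488) = 679 - 1.18·535.
So N* = 47.7/0.424 = 112, and then M* = 535 - 0.488·112 = 480.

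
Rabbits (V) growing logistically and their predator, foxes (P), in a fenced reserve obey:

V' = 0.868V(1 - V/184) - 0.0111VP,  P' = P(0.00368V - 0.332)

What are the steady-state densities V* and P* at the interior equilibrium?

From dP/dt = 0 with P > 0: 0.00368V* = 0.332, so V* = 90.2.
Substitute into dV/dt = 0: 0.868(1 - 90.2/184) = 0.0111P*.
The bracket is 0.51, giving P* = 0.442/0.0111 = 39.9.

V* ≈ 90.2, P* ≈ 39.9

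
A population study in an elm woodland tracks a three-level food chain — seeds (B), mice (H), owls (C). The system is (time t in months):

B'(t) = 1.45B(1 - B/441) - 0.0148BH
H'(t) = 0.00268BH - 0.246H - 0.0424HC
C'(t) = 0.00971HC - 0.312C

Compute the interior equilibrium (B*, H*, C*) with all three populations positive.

B* ≈ 296, H* ≈ 32.1, C* ≈ 12.9

From dC/dt = 0: 0.00971H* = 0.312, so H* = 32.1.
From dB/dt = 0: 1.45(1 - B*/441) = 0.0148·32.1, giving B* = 441·(1 - 0.328) = 296.
From dH/dt = 0: 0.00268·296 - 0.246 = 0.0424C*, so C* = 0.548/0.0424 = 12.9.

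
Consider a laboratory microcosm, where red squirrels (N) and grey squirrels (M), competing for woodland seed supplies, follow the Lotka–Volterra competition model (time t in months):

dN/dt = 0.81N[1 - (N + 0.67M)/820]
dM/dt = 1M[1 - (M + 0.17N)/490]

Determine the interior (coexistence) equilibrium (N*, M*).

Setting both brackets to zero gives the nullclines N + 0.67M = 820 and 0.17N + M = 490.
Substituting M = 490 - 0.17N into the first: N(1 - 0.67·0.17) = 820 - 0.67·490.
So N* = 492/0.886 = 555, and then M* = 490 - 0.17·555 = 396.

N* ≈ 555, M* ≈ 396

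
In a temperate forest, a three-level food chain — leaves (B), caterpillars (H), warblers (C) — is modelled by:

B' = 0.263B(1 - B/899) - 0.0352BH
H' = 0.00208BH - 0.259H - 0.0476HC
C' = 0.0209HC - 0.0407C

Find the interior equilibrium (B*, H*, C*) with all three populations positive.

B* ≈ 665, H* ≈ 1.95, C* ≈ 23.6

From dC/dt = 0: 0.0209H* = 0.0407, so H* = 1.95.
From dB/dt = 0: 0.263(1 - B*/899) = 0.0352·1.95, giving B* = 899·(1 - 0.261) = 665.
From dH/dt = 0: 0.00208·665 - 0.259 = 0.0476C*, so C* = 1.12/0.0476 = 23.6.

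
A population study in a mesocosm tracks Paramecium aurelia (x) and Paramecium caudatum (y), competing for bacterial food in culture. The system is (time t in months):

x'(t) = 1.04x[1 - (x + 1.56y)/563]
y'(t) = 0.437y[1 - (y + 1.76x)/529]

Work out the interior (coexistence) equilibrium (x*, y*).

x* ≈ 150, y* ≈ 265

Setting both brackets to zero gives the nullclines x + 1.56y = 563 and 1.76x + y = 529.
Substituting y = 529 - 1.76x into the first: x(1 - 1.56·1.76) = 563 - 1.56·529.
So x* = -262/-1.75 = 150, and then y* = 529 - 1.76·150 = 265.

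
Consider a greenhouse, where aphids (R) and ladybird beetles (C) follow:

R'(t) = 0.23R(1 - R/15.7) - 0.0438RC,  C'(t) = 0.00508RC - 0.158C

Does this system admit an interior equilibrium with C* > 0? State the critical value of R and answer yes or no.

The predator equation gives dC/dt > 0 only when R > 0.158/0.00508 = 31.1.
Without the predator, R → K = 15.7. Since 15.7 < 31.1, the predator cannot invade.

Threshold R = 31.1; K < 31.1, so no, the predator goes extinct.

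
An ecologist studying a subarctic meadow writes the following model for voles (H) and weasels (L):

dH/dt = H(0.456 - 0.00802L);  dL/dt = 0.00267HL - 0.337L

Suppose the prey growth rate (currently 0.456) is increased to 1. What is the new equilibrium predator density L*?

L* ≈ 125

At the interior fixed point, setting dH/dt = 0 with H > 0 fixes L* = (prey growth rate)/(HL coefficient) — independent of the other coefficients.
With the change, L* = 1/0.00802 = 125; it rises from 56.9.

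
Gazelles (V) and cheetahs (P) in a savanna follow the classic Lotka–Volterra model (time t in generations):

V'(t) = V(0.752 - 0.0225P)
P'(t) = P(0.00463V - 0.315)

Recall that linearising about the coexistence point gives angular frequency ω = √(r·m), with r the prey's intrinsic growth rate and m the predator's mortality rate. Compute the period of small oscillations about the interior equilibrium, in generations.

T ≈ 12.9 generations

Here r = 0.752 and m = 0.315, so r·m = 0.237.
ω = √0.237 = 0.487 per generation, hence T = 2π/ω ≈ 12.9 generations.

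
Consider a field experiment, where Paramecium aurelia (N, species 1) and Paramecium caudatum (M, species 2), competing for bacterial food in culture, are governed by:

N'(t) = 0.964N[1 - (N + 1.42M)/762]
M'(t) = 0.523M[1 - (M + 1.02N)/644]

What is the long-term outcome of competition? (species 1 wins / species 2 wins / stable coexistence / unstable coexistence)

unstable coexistence (outcome depends on initial conditions)

Compare the nullcline intercepts: K1/α12 = 762/1.42 = 537 < K2 = 644; K2/α21 = 644/1.02 = 631 < K1 = 762.
Since both are reversed, neither can invade when rare; the interior point is a saddle.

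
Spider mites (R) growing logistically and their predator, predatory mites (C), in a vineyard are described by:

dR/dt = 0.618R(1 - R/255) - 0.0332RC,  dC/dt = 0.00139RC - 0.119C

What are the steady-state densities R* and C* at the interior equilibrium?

From dC/dt = 0 with C > 0: 0.00139R* = 0.119, so R* = 85.6.
Substitute into dR/dt = 0: 0.618(1 - 85.6/255) = 0.0332C*.
The bracket is 0.664, giving C* = 0.411/0.0332 = 12.4.

R* ≈ 85.6, C* ≈ 12.4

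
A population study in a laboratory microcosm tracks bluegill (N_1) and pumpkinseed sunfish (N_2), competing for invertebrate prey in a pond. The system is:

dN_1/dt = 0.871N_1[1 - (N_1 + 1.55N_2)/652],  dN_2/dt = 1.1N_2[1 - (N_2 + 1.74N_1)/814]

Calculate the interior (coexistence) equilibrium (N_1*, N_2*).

Setting both brackets to zero gives the nullclines N_1 + 1.55N_2 = 652 and 1.74N_1 + N_2 = 814.
Substituting N_2 = 814 - 1.74N_1 into the first: N_1(1 - 1.55·1.74) = 652 - 1.55·814.
So N_1* = -610/-1.7 = 359, and then N_2* = 814 - 1.74·359 = 189.

N_1* ≈ 359, N_2* ≈ 189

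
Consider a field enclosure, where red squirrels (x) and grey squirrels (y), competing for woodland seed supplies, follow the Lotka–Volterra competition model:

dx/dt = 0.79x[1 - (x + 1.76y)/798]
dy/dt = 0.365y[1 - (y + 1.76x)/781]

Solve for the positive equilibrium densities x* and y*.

Setting both brackets to zero gives the nullclines x + 1.76y = 798 and 1.76x + y = 781.
Substituting y = 781 - 1.76x into the first: x(1 - 1.76·1.76) = 798 - 1.76·781.
So x* = -577/-2.1 = 275, and then y* = 781 - 1.76·275 = 297.

x* ≈ 275, y* ≈ 297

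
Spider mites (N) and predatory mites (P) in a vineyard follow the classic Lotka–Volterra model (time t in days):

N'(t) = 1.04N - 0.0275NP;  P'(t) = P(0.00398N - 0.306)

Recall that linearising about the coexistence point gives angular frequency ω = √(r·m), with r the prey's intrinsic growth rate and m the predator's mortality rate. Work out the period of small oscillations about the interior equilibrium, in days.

Here r = 1.04 and m = 0.306, so r·m = 0.318.
ω = √0.318 = 0.564 per day, hence T = 2π/ω ≈ 11.1 days.

T ≈ 11.1 days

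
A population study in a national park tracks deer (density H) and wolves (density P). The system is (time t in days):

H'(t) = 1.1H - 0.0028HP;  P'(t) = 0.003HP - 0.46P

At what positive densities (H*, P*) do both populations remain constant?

H* ≈ 153, P* ≈ 393

Set dP/dt = 0 with P > 0: 0.003H - 0.46 = 0, so H* = 0.46/0.003 = 153.
Set dH/dt = 0 with H > 0: 1.1 - 0.0028P = 0, so P* = 1.1/0.0028 = 393.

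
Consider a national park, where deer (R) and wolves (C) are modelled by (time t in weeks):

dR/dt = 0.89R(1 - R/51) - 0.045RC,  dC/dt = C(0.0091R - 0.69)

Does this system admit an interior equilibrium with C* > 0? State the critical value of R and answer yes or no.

The predator equation gives dC/dt > 0 only when R > 0.69/0.0091 = 75.8.
Without the predator, R → K = 51. Since 51 < 75.8, the predator cannot invade.

Threshold R = 75.8; K < 75.8, so no, the predator goes extinct.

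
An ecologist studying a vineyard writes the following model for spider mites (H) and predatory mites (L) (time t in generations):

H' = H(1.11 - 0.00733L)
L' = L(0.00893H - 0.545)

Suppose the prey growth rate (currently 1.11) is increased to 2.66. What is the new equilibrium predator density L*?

L* ≈ 363

At the interior fixed point, setting dH/dt = 0 with H > 0 fixes L* = (prey growth rate)/(HL coefficient) — independent of the other coefficients.
With the change, L* = 2.66/0.00733 = 363; it rises from 151.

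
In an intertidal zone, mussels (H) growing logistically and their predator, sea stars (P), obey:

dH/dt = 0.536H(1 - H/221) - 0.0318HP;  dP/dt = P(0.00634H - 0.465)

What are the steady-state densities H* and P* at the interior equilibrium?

H* ≈ 73.3, P* ≈ 11.3

From dP/dt = 0 with P > 0: 0.00634H* = 0.465, so H* = 73.3.
Substitute into dH/dt = 0: 0.536(1 - 73.3/221) = 0.0318P*.
The bracket is 0.668, giving P* = 0.358/0.0318 = 11.3.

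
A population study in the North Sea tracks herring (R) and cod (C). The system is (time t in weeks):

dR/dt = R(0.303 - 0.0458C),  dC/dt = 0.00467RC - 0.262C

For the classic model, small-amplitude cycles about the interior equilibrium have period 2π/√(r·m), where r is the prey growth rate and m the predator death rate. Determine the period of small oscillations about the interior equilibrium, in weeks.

Here r = 0.303 and m = 0.262, so r·m = 0.0794.
ω = √0.0794 = 0.282 per week, hence T = 2π/ω ≈ 22.3 weeks.

T ≈ 22.3 weeks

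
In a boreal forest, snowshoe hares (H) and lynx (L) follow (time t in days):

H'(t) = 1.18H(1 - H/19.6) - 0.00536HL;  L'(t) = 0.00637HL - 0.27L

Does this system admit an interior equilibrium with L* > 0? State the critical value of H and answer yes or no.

Threshold H = 42.4; K < 42.4, so no, the predator goes extinct.

The predator equation gives dL/dt > 0 only when H > 0.27/0.00637 = 42.4.
Without the predator, H → K = 19.6. Since 19.6 < 42.4, the predator cannot invade.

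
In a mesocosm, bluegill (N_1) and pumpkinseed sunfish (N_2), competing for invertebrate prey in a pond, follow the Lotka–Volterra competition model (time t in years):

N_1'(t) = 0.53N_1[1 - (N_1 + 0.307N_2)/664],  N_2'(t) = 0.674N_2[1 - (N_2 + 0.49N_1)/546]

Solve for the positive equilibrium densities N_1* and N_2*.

Setting both brackets to zero gives the nullclines N_1 + 0.307N_2 = 664 and 0.49N_1 + N_2 = 546.
Substituting N_2 = 546 - 0.49N_1 into the first: N_1(1 - 0.307·0.49) = 664 - 0.307·546.
So N_1* = 496/0.85 = 584, and then N_2* = 546 - 0.49·584 = 260.

N_1* ≈ 584, N_2* ≈ 260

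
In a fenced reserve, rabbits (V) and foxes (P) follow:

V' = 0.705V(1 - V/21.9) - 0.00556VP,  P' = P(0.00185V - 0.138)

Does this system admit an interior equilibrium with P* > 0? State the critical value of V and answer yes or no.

Threshold V = 74.6; K < 74.6, so no, the predator goes extinct.

The predator equation gives dP/dt > 0 only when V > 0.138/0.00185 = 74.6.
Without the predator, V → K = 21.9. Since 21.9 < 74.6, the predator cannot invade.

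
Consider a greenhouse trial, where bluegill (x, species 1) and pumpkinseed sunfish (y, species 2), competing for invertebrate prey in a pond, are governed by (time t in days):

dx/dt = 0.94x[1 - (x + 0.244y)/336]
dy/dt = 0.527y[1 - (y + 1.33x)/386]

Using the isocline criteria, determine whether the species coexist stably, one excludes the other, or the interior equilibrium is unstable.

species 1 excludes species 2

Compare the nullcline intercepts: K1/α12 = 336/0.244 = 1380 > K2 = 386; K2/α21 = 386/1.33 = 290 < K1 = 336.
Since the inequalities point opposite ways, species 1 can invade but species 2 cannot.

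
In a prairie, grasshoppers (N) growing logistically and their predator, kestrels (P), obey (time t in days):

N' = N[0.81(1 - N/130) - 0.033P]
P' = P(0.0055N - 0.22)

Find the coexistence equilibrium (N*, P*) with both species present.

From dP/dt = 0 with P > 0: 0.0055N* = 0.22, so N* = 40.
Substitute into dN/dt = 0: 0.81(1 - 40/130) = 0.033P*.
The bracket is 0.692, giving P* = 0.561/0.033 = 17.

N* ≈ 40, P* ≈ 17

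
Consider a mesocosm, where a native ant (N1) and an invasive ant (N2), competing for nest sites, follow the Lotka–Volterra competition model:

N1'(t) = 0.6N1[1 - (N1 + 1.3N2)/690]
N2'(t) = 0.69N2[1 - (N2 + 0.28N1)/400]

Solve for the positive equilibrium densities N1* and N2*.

Setting both brackets to zero gives the nullclines N1 + 1.3N2 = 690 and 0.28N1 + N2 = 400.
Substituting N2 = 400 - 0.28N1 into the first: N1(1 - 1.3·0.28) = 690 - 1.3·400.
So N1* = 170/0.636 = 267, and then N2* = 400 - 0.28·267 = 325.

N1* ≈ 267, N2* ≈ 325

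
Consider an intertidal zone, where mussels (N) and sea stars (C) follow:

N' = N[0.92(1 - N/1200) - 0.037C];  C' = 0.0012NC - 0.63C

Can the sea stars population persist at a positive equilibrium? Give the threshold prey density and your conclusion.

Threshold N = 525; K > 525, so yes, the predator persists.

The predator equation gives dC/dt > 0 only when N > 0.63/0.0012 = 525.
Without the predator, N → K = 1200. Since 1200 > 525, the predator can invade and persist.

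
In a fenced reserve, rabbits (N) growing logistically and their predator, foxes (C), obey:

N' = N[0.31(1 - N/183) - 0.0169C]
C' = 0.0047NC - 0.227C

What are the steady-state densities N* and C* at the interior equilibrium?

From dC/dt = 0 with C > 0: 0.0047N* = 0.227, so N* = 48.3.
Substitute into dN/dt = 0: 0.31(1 - 48.3/183) = 0.0169C*.
The bracket is 0.736, giving C* = 0.228/0.0169 = 13.5.

N* ≈ 48.3, C* ≈ 13.5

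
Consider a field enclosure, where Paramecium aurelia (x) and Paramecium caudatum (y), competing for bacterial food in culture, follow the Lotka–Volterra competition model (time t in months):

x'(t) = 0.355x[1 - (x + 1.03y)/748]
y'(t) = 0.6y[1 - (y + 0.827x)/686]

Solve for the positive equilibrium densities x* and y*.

x* ≈ 280, y* ≈ 455

Setting both brackets to zero gives the nullclines x + 1.03y = 748 and 0.827x + y = 686.
Substituting y = 686 - 0.827x into the first: x(1 - 1.03·0.827) = 748 - 1.03·686.
So x* = 41.4/0.148 = 280, and then y* = 686 - 0.827·280 = 455.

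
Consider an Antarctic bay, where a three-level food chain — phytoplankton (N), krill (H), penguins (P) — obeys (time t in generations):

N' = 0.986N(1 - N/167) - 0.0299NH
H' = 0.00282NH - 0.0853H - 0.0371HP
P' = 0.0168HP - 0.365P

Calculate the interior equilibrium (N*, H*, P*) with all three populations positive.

N* ≈ 57, H* ≈ 21.7, P* ≈ 2.03

From dP/dt = 0: 0.0168H* = 0.365, so H* = 21.7.
From dN/dt = 0: 0.986(1 - N*/167) = 0.0299·21.7, giving N* = 167·(1 - 0.659) = 57.
From dH/dt = 0: 0.00282·57 - 0.0853 = 0.0371P*, so P* = 0.0754/0.0371 = 2.03.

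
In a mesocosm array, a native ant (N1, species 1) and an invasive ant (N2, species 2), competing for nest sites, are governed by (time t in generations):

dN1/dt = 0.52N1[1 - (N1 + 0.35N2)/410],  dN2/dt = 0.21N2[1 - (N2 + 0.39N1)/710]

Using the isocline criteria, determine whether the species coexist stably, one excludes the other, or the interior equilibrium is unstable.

Compare the nullcline intercepts: K1/α12 = 410/0.35 = 1170 > K2 = 710; K2/α21 = 710/0.39 = 1820 > K1 = 410.
Since both inequalities hold, each species can invade when rare, so the interior equilibrium is stable.

stable coexistence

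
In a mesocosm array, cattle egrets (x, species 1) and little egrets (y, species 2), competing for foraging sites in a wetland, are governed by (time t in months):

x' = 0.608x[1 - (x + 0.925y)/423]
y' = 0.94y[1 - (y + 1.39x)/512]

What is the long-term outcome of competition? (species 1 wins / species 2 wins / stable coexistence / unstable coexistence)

unstable coexistence (outcome depends on initial conditions)

Compare the nullcline intercepts: K1/α12 = 423/0.925 = 457 < K2 = 512; K2/α21 = 512/1.39 = 368 < K1 = 423.
Since both are reversed, neither can invade when rare; the interior point is a saddle.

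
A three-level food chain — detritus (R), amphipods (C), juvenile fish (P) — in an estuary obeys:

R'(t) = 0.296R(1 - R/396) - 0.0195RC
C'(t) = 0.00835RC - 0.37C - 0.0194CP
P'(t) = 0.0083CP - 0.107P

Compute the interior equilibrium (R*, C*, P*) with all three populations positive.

From dP/dt = 0: 0.0083C* = 0.107, so C* = 12.9.
From dR/dt = 0: 0.296(1 - R*/396) = 0.0195·12.9, giving R* = 396·(1 - 0.849) = 59.7.
From dC/dt = 0: 0.00835·59.7 - 0.37 = 0.0194P*, so P* = 0.128/0.0194 = 6.62.

R* ≈ 59.7, C* ≈ 12.9, P* ≈ 6.62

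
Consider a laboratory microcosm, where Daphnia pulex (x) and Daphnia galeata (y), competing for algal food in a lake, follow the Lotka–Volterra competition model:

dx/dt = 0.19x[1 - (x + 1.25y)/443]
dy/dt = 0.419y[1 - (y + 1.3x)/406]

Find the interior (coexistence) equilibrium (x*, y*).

x* ≈ 103, y* ≈ 272

Setting both brackets to zero gives the nullclines x + 1.25y = 443 and 1.3x + y = 406.
Substituting y = 406 - 1.3x into the first: x(1 - 1.25·1.3) = 443 - 1.25·406.
So x* = -64.5/-0.625 = 103, and then y* = 406 - 1.3·103 = 272.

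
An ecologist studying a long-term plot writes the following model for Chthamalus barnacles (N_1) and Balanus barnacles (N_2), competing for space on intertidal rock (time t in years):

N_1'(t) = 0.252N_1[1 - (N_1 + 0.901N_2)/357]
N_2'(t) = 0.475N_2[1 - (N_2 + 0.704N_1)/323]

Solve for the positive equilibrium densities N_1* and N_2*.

N_1* ≈ 180, N_2* ≈ 196

Setting both brackets to zero gives the nullclines N_1 + 0.901N_2 = 357 and 0.704N_1 + N_2 = 323.
Substituting N_2 = 323 - 0.704N_1 into the first: N_1(1 - 0.901·0.704) = 357 - 0.901·323.
So N_1* = 66/0.366 = 180, and then N_2* = 323 - 0.704·180 = 196.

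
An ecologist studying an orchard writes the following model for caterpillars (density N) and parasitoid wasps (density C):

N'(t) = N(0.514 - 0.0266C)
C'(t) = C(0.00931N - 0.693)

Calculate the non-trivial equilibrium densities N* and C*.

Set dC/dt = 0 with C > 0: 0.00931N - 0.693 = 0, so N* = 0.693/0.00931 = 74.4.
Set dN/dt = 0 with N > 0: 0.514 - 0.0266C = 0, so C* = 0.514/0.0266 = 19.3.

N* ≈ 74.4, C* ≈ 19.3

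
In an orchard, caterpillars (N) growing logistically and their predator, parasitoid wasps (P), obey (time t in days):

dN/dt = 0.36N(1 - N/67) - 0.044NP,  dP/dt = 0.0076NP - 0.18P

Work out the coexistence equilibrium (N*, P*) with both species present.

From dP/dt = 0 with P > 0: 0.0076N* = 0.18, so N* = 23.7.
Substitute into dN/dt = 0: 0.36(1 - 23.7/67) = 0.044P*.
The bracket is 0.647, giving P* = 0.233/0.044 = 5.29.

N* ≈ 23.7, P* ≈ 5.29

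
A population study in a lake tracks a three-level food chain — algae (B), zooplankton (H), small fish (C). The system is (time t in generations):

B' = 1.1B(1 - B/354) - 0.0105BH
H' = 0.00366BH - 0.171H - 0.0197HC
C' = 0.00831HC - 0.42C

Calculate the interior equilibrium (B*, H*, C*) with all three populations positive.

From dC/dt = 0: 0.00831H* = 0.42, so H* = 50.5.
From dB/dt = 0: 1.1(1 - B*/354) = 0.0105·50.5, giving B* = 354·(1 - 0.482) = 183.
From dH/dt = 0: 0.00366·183 - 0.171 = 0.0197C*, so C* = 0.5/0.0197 = 25.4.

B* ≈ 183, H* ≈ 50.5, C* ≈ 25.4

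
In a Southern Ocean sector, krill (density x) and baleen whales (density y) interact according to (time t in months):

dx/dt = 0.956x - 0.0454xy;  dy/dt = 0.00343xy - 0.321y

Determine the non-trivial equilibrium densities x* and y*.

Set dy/dt = 0 with y > 0: 0.00343x - 0.321 = 0, so x* = 0.321/0.00343 = 93.6.
Set dx/dt = 0 with x > 0: 0.956 - 0.0454y = 0, so y* = 0.956/0.0454 = 21.1.

x* ≈ 93.6, y* ≈ 21.1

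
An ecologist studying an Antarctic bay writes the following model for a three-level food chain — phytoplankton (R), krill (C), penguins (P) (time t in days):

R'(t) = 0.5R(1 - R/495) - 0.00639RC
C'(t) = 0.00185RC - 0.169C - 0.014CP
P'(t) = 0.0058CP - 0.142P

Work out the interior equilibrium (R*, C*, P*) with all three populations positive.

R* ≈ 340, C* ≈ 24.5, P* ≈ 32.9

From dP/dt = 0: 0.0058C* = 0.142, so C* = 24.5.
From dR/dt = 0: 0.5(1 - R*/495) = 0.00639·24.5, giving R* = 495·(1 - 0.313) = 340.
From dC/dt = 0: 0.00185·340 - 0.169 = 0.014P*, so P* = 0.46/0.014 = 32.9.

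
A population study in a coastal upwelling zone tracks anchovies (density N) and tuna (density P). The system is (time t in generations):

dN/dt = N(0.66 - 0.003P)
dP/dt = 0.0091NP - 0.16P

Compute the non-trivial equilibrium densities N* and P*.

N* ≈ 17.6, P* ≈ 220

Set dP/dt = 0 with P > 0: 0.0091N - 0.16 = 0, so N* = 0.16/0.0091 = 17.6.
Set dN/dt = 0 with N > 0: 0.66 - 0.003P = 0, so P* = 0.66/0.003 = 220.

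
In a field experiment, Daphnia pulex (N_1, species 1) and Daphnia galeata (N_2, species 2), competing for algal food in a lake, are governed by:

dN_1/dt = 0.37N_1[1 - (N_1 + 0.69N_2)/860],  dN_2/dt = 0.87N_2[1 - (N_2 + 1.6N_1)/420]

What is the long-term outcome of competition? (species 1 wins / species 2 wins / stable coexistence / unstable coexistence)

species 1 excludes species 2

Compare the nullcline intercepts: K1/α12 = 860/0.69 = 1250 > K2 = 420; K2/α21 = 420/1.6 = 262 < K1 = 860.
Since the inequalities point opposite ways, species 1 can invade but species 2 cannot.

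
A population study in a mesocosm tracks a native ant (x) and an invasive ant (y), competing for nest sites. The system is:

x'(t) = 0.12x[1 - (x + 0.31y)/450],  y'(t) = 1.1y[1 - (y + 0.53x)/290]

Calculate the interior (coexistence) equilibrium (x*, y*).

Setting both brackets to zero gives the nullclines x + 0.31y = 450 and 0.53x + y = 290.
Substituting y = 290 - 0.53x into the first: x(1 - 0.31·0.53) = 450 - 0.31·290.
So x* = 360/0.836 = 431, and then y* = 290 - 0.53·431 = 61.6.

x* ≈ 431, y* ≈ 61.6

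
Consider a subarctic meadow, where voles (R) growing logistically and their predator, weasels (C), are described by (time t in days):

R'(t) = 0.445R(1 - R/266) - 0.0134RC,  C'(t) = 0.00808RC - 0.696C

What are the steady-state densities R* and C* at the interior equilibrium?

R* ≈ 86.1, C* ≈ 22.5

From dC/dt = 0 with C > 0: 0.00808R* = 0.696, so R* = 86.1.
Substitute into dR/dt = 0: 0.445(1 - 86.1/266) = 0.0134C*.
The bracket is 0.676, giving C* = 0.301/0.0134 = 22.5.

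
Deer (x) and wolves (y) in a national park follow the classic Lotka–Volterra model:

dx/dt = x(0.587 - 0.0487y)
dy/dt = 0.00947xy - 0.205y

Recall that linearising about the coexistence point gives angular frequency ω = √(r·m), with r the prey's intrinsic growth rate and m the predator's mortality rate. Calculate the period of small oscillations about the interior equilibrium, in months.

T ≈ 18.1 months

Here r = 0.587 and m = 0.205, so r·m = 0.12.
ω = √0.12 = 0.347 per month, hence T = 2π/ω ≈ 18.1 months.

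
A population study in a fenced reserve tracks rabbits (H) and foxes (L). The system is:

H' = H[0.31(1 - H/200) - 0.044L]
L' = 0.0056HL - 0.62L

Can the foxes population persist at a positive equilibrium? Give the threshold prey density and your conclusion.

The predator equation gives dL/dt > 0 only when H > 0.62/0.0056 = 111.
Without the predator, H → K = 200. Since 200 > 111, the predator can invade and persist.

Threshold H = 111; K > 111, so yes, the predator persists.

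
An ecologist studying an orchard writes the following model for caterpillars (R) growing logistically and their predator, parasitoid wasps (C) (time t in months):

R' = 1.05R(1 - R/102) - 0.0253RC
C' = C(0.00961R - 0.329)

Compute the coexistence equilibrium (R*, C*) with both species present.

R* ≈ 34.2, C* ≈ 27.6

From dC/dt = 0 with C > 0: 0.00961R* = 0.329, so R* = 34.2.
Substitute into dR/dt = 0: 1.05(1 - 34.2/102) = 0.0253C*.
The bracket is 0.664, giving C* = 0.698/0.0253 = 27.6.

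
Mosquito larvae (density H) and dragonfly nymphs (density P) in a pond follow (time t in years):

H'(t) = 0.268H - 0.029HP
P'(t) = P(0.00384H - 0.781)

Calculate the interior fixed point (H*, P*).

H* ≈ 203, P* ≈ 9.24

Set dP/dt = 0 with P > 0: 0.00384H - 0.781 = 0, so H* = 0.781/0.00384 = 203.
Set dH/dt = 0 with H > 0: 0.268 - 0.029P = 0, so P* = 0.268/0.029 = 9.24.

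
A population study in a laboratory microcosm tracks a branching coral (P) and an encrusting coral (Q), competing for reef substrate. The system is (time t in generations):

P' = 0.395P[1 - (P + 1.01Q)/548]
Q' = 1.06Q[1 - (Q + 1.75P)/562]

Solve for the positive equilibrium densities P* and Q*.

Setting both brackets to zero gives the nullclines P + 1.01Q = 548 and 1.75P + Q = 562.
Substituting Q = 562 - 1.75P into the first: P(1 - 1.01·1.75) = 548 - 1.01·562.
So P* = -19.6/-0.768 = 25.6, and then Q* = 562 - 1.75·25.6 = 517.

P* ≈ 25.6, Q* ≈ 517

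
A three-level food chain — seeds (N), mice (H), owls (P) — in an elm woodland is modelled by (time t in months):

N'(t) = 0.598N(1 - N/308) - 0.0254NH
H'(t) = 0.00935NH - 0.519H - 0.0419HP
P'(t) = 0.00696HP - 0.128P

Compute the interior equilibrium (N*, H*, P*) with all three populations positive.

From dP/dt = 0: 0.00696H* = 0.128, so H* = 18.4.
From dN/dt = 0: 0.598(1 - N*/308) = 0.0254·18.4, giving N* = 308·(1 - 0.781) = 67.4.
From dH/dt = 0: 0.00935·67.4 - 0.519 = 0.0419P*, so P* = 0.111/0.0419 = 2.66.

N* ≈ 67.4, H* ≈ 18.4, P* ≈ 2.66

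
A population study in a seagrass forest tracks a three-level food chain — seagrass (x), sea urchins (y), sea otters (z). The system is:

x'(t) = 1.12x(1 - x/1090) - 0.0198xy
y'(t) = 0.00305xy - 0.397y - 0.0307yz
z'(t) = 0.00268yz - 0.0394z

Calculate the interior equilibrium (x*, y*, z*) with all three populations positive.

x* ≈ 807, y* ≈ 14.7, z* ≈ 67.2

From dz/dt = 0: 0.00268y* = 0.0394, so y* = 14.7.
From dx/dt = 0: 1.12(1 - x*/1090) = 0.0198·14.7, giving x* = 1090·(1 - 0.26) = 807.
From dy/dt = 0: 0.00305·807 - 0.397 = 0.0307z*, so z* = 2.06/0.0307 = 67.2.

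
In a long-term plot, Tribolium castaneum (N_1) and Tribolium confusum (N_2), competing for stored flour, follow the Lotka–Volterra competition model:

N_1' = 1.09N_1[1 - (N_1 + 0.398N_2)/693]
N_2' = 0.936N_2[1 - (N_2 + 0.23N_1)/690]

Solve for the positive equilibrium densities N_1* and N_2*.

N_1* ≈ 461, N_2* ≈ 584

Setting both brackets to zero gives the nullclines N_1 + 0.398N_2 = 693 and 0.23N_1 + N_2 = 690.
Substituting N_2 = 690 - 0.23N_1 into the first: N_1(1 - 0.398·0.23) = 693 - 0.398·690.
So N_1* = 418/0.908 = 461, and then N_2* = 690 - 0.23·461 = 584.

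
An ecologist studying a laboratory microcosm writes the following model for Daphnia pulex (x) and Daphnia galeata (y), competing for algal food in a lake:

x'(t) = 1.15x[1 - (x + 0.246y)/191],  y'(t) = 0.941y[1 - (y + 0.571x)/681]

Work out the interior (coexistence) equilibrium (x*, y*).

Setting both brackets to zero gives the nullclines x + 0.246y = 191 and 0.571x + y = 681.
Substituting y = 681 - 0.571x into the first: x(1 - 0.246·0.571) = 191 - 0.246·681.
So x* = 23.5/0.86 = 27.3, and then y* = 681 - 0.571·27.3 = 665.

x* ≈ 27.3, y* ≈ 665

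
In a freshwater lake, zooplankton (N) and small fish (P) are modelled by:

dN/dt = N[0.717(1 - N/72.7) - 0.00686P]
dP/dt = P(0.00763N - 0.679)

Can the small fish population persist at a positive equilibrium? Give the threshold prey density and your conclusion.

The predator equation gives dP/dt > 0 only when N > 0.679/0.00763 = 89.
Without the predator, N → K = 72.7. Since 72.7 < 89, the predator cannot invade.

Threshold N = 89; K < 89, so no, the predator goes extinct.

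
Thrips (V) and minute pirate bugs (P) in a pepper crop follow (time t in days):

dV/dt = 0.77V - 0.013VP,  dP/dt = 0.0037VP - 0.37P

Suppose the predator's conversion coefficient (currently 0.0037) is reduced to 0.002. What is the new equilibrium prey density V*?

At the interior fixed point, setting dP/dt = 0 with P > 0 fixes V* = (predator death rate)/(VP coefficient) — independent of the other coefficients.
With the change, V* = 0.37/0.002 = 185; it rises from 100.

V* ≈ 185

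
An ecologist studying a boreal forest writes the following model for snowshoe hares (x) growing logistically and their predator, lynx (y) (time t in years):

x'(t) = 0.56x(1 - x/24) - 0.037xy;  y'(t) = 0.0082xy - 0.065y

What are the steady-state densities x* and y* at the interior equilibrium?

From dy/dt = 0 with y > 0: 0.0082x* = 0.065, so x* = 7.93.
Substitute into dx/dt = 0: 0.56(1 - 7.93/24) = 0.037y*.
The bracket is 0.67, giving y* = 0.375/0.037 = 10.1.

x* ≈ 7.93, y* ≈ 10.1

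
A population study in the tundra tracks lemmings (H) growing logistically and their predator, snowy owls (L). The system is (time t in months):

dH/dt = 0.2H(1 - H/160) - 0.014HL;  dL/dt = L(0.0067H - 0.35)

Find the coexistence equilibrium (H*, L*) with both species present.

From dL/dt = 0 with L > 0: 0.0067H* = 0.35, so H* = 52.2.
Substitute into dH/dt = 0: 0.2(1 - 52.2/160) = 0.014L*.
The bracket is 0.674, giving L* = 0.135/0.014 = 9.62.

H* ≈ 52.2, L* ≈ 9.62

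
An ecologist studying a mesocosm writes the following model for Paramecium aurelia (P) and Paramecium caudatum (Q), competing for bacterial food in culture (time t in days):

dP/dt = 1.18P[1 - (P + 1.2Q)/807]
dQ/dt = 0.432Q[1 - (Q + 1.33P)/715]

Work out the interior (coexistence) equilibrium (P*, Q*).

P* ≈ 85.6, Q* ≈ 601

Setting both brackets to zero gives the nullclines P + 1.2Q = 807 and 1.33P + Q = 715.
Substituting Q = 715 - 1.33P into the first: P(1 - 1.2·1.33) = 807 - 1.2·715.
So P* = -51/-0.596 = 85.6, and then Q* = 715 - 1.33·85.6 = 601.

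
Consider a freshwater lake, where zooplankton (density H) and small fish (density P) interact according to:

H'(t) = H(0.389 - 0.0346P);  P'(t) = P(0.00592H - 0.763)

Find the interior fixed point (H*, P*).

Set dP/dt = 0 with P > 0: 0.00592H - 0.763 = 0, so H* = 0.763/0.00592 = 129.
Set dH/dt = 0 with H > 0: 0.389 - 0.0346P = 0, so P* = 0.389/0.0346 = 11.2.

H* ≈ 129, P* ≈ 11.2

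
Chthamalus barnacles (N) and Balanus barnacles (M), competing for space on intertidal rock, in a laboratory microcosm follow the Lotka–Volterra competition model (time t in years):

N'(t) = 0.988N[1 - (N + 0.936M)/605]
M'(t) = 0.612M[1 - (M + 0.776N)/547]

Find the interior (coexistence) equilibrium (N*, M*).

Setting both brackets to zero gives the nullclines N + 0.936M = 605 and 0.776N + M = 547.
Substituting M = 547 - 0.776N into the first: N(1 - 0.936·0.776) = 605 - 0.936·547.
So N* = 93/0.274 = 340, and then M* = 547 - 0.776·340 = 283.

N* ≈ 340, M* ≈ 283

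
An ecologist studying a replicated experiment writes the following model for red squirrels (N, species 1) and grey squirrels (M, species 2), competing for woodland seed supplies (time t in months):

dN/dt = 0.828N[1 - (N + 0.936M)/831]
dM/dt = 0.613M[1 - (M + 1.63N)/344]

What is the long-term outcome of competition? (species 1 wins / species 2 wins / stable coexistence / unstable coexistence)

species 1 excludes species 2

Compare the nullcline intercepts: K1/α12 = 831/0.936 = 888 > K2 = 344; K2/α21 = 344/1.63 = 211 < K1 = 831.
Since the inequalities point opposite ways, species 1 can invade but species 2 cannot.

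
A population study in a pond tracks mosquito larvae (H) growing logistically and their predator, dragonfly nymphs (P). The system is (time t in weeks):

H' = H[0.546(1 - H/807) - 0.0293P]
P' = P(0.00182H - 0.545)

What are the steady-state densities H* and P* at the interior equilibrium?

H* ≈ 299, P* ≈ 11.7

From dP/dt = 0 with P > 0: 0.00182H* = 0.545, so H* = 299.
Substitute into dH/dt = 0: 0.546(1 - 299/807) = 0.0293P*.
The bracket is 0.629, giving P* = 0.343/0.0293 = 11.7.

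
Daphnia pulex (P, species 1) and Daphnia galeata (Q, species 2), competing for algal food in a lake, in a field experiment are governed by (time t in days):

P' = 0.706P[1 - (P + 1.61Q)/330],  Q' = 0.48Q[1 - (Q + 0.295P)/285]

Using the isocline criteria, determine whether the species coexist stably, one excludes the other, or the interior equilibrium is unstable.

Compare the nullcline intercepts: K1/α12 = 330/1.61 = 205 < K2 = 285; K2/α21 = 285/0.295 = 966 > K1 = 330.
Since the inequalities point opposite ways, species 2 can invade but species 1 cannot.

species 2 excludes species 1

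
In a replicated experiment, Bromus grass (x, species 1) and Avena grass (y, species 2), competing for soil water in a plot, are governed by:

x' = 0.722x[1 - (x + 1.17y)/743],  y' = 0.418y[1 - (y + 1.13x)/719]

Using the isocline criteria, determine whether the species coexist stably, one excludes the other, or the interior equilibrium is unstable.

unstable coexistence (outcome depends on initial conditions)

Compare the nullcline intercepts: K1/α12 = 743/1.17 = 635 < K2 = 719; K2/α21 = 719/1.13 = 636 < K1 = 743.
Since both are reversed, neither can invade when rare; the interior point is a saddle.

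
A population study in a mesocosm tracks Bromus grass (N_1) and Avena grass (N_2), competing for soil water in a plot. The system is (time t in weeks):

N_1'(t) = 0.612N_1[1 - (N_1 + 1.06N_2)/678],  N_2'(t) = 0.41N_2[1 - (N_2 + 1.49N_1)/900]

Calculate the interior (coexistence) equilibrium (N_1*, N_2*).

N_1* ≈ 476, N_2* ≈ 190

Setting both brackets to zero gives the nullclines N_1 + 1.06N_2 = 678 and 1.49N_1 + N_2 = 900.
Substituting N_2 = 900 - 1.49N_1 into the first: N_1(1 - 1.06·1.49) = 678 - 1.06·900.
So N_1* = -276/-0.579 = 476, and then N_2* = 900 - 1.49·476 = 190.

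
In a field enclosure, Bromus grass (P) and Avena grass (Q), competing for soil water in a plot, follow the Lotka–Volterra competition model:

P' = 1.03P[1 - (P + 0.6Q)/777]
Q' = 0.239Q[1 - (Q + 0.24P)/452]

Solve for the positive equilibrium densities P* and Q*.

Setting both brackets to zero gives the nullclines P + 0.6Q = 777 and 0.24P + Q = 452.
Substituting Q = 452 - 0.24P into the first: P(1 - 0.6·0.24) = 777 - 0.6·452.
So P* = 506/0.856 = 591, and then Q* = 452 - 0.24·591 = 310.

P* ≈ 591, Q* ≈ 310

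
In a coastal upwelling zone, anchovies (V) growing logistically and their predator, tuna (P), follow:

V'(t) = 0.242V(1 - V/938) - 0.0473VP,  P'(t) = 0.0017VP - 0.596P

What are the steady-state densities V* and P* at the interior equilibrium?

V* ≈ 351, P* ≈ 3.2

From dP/dt = 0 with P > 0: 0.0017V* = 0.596, so V* = 351.
Substitute into dV/dt = 0: 0.242(1 - 351/938) = 0.0473P*.
The bracket is 0.626, giving P* = 0.152/0.0473 = 3.2.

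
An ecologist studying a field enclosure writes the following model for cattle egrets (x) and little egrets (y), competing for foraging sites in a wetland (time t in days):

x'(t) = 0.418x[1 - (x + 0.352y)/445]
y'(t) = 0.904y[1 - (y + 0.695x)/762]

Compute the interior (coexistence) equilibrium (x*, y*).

Setting both brackets to zero gives the nullclines x + 0.352y = 445 and 0.695x + y = 762.
Substituting y = 762 - 0.695x into the first: x(1 - 0.352·0.695) = 445 - 0.352·762.
So x* = 177/0.755 = 234, and then y* = 762 - 0.695·234 = 599.

x* ≈ 234, y* ≈ 599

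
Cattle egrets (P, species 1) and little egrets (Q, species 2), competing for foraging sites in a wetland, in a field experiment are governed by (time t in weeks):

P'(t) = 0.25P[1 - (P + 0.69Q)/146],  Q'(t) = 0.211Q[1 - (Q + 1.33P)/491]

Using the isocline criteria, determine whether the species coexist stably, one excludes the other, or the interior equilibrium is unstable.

species 2 excludes species 1

Compare the nullcline intercepts: K1/α12 = 146/0.69 = 212 < K2 = 491; K2/α21 = 491/1.33 = 369 > K1 = 146.
Since the inequalities point opposite ways, species 2 can invade but species 1 cannot.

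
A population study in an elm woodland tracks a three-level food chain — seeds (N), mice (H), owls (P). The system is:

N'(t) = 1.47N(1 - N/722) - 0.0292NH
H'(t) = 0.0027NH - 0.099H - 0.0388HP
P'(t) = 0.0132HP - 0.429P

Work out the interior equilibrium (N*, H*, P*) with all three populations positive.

N* ≈ 256, H* ≈ 32.5, P* ≈ 15.3

From dP/dt = 0: 0.0132H* = 0.429, so H* = 32.5.
From dN/dt = 0: 1.47(1 - N*/722) = 0.0292·32.5, giving N* = 722·(1 - 0.646) = 256.
From dH/dt = 0: 0.0027·256 - 0.099 = 0.0388P*, so P* = 0.592/0.0388 = 15.3.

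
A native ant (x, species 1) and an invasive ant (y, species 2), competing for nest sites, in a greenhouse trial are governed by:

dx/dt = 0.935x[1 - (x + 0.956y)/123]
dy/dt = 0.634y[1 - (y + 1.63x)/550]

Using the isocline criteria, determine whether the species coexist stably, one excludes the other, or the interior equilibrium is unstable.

Compare the nullcline intercepts: K1/α12 = 123/0.956 = 129 < K2 = 550; K2/α21 = 550/1.63 = 337 > K1 = 123.
Since the inequalities point opposite ways, species 2 can invade but species 1 cannot.

species 2 excludes species 1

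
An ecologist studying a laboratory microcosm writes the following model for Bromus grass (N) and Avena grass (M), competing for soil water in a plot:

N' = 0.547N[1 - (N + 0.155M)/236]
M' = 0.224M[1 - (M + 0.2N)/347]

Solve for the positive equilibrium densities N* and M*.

N* ≈ 188, M* ≈ 309

Setting both brackets to zero gives the nullclines N + 0.155M = 236 and 0.2N + M = 347.
Substituting M = 347 - 0.2N into the first: N(1 - 0.155·0.2) = 236 - 0.155·347.
So N* = 182/0.969 = 188, and then M* = 347 - 0.2·188 = 309.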